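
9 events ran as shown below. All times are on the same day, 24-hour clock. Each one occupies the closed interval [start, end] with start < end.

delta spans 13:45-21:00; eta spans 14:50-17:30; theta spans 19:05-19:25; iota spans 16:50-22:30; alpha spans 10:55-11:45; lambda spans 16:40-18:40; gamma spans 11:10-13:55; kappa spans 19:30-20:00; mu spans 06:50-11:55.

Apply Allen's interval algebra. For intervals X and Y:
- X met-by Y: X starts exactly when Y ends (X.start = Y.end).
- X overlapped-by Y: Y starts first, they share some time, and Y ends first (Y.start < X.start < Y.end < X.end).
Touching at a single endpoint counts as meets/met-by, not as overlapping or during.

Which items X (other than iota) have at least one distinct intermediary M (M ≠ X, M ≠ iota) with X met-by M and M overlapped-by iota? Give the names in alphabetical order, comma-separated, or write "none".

Target iota = [16:50, 22:30].
Intermediaries M with M overlapped-by iota: none.
Union: none.

none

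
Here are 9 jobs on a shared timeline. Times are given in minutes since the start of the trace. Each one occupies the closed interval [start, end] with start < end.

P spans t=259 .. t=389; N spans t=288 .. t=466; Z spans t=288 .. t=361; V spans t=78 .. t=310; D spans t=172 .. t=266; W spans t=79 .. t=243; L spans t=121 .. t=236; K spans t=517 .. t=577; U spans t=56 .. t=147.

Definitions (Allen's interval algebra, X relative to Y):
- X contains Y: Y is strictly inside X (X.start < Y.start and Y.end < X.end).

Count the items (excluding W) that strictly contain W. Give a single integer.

1

Target W = [t=79, t=243].
D [t=172, t=266] → overlapped-by → no.
K [t=517, t=577] → after → no.
L [t=121, t=236] → during → no.
N [t=288, t=466] → after → no.
P [t=259, t=389] → after → no.
U [t=56, t=147] → overlaps → no.
V [t=78, t=310] → contains → counts.
Z [t=288, t=361] → after → no.
Total: 1.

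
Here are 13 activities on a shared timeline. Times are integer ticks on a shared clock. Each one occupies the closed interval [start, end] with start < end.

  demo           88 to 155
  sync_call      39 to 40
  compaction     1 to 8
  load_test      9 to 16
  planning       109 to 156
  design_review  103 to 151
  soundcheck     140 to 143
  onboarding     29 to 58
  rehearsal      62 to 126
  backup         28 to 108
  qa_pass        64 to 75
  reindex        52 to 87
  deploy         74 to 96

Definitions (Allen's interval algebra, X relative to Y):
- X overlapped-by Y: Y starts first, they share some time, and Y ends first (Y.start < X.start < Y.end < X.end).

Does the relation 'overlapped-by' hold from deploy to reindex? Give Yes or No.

Yes

deploy = [74, 96], reindex = [52, 87].
Actual relation of deploy to reindex: overlapped-by.
Asked whether 'overlapped-by' holds → Yes.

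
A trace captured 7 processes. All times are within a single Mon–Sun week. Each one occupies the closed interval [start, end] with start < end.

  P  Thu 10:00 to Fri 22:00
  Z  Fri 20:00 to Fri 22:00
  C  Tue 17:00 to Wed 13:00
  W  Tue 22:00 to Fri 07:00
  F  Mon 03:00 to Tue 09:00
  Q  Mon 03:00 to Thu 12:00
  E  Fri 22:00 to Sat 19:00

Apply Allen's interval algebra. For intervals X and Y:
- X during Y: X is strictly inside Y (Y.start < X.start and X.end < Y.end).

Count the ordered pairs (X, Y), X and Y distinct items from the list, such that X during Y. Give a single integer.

1

Checking all 42 ordered pairs for relation 'during'; matching pairs in alphabetical order:
(C, Q): C during Q ✓
Count: 1.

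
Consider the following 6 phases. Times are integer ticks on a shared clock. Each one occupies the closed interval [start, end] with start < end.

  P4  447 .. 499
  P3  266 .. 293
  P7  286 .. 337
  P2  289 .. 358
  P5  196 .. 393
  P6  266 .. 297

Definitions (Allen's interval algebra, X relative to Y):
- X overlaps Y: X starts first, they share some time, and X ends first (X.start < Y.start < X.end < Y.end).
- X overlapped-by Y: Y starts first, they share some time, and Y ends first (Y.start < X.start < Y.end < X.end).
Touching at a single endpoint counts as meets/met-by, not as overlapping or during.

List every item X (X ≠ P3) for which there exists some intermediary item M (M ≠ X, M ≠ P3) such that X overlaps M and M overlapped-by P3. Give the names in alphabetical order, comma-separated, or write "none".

P6, P7

Target P3 = [266, 293].
Intermediaries M with M overlapped-by P3: P2, P7.
Via P2 — items with X overlaps P2: P6, P7.
Via P7 — items with X overlaps P7: P6.
Union: P6, P7.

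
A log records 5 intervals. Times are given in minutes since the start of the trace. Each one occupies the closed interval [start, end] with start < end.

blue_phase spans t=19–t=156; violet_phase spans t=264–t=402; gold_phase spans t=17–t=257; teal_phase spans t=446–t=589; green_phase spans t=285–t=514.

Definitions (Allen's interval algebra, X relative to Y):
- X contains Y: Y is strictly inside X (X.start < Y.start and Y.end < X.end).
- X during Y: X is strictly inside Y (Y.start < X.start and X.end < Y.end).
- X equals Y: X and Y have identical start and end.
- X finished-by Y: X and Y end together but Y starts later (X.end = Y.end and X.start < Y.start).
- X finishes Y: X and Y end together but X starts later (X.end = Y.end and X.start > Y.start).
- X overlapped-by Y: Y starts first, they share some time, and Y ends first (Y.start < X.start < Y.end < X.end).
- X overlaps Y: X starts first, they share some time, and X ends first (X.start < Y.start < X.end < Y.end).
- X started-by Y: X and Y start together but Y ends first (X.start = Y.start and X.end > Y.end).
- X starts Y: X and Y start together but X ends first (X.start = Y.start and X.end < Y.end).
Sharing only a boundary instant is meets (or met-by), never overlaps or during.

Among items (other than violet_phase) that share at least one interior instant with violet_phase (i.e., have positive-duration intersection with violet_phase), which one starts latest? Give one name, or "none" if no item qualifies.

Target violet_phase = [t=264, t=402].
blue_phase [t=19, t=156] → before → excluded.
gold_phase [t=17, t=257] → before → excluded.
green_phase [t=285, t=514] → overlapped-by → candidate.
teal_phase [t=446, t=589] → after → excluded.
Among candidates, latest start is t=285 → green_phase.

green_phase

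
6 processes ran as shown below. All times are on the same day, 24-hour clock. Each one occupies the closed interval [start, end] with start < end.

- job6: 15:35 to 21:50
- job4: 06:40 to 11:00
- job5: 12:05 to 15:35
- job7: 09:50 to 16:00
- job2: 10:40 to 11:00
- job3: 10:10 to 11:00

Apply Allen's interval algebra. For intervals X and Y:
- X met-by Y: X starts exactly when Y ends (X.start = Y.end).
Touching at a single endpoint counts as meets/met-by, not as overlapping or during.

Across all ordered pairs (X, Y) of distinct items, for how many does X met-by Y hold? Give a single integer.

Checking all 30 ordered pairs for relation 'met-by'; matching pairs in alphabetical order:
(job6, job5): job6 met-by job5 ✓
Count: 1.

1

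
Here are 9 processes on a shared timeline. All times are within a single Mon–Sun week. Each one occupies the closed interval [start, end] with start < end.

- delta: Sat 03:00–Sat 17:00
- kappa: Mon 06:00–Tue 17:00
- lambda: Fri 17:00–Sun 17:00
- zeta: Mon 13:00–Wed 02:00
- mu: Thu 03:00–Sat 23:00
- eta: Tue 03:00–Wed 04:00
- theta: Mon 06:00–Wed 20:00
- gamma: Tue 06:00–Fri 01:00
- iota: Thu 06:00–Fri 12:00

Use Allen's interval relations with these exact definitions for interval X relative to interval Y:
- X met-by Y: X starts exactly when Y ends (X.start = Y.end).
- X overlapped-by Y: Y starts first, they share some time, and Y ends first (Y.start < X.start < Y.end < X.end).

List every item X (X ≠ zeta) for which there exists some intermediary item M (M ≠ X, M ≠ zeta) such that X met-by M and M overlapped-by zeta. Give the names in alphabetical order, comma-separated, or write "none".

Target zeta = [Mon 13:00, Wed 02:00].
Intermediaries M with M overlapped-by zeta: eta, gamma.
Via eta — items with X met-by eta: none.
Via gamma — items with X met-by gamma: none.
Union: none.

none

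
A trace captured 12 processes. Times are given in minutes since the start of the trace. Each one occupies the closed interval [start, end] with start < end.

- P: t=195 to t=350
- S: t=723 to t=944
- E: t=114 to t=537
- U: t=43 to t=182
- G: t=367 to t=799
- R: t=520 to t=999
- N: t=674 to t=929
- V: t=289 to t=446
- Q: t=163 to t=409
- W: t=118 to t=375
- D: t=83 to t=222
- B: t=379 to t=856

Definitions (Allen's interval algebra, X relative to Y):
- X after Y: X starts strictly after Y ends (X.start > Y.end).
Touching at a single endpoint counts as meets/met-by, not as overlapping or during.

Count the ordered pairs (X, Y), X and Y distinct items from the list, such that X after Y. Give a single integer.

Checking all 132 ordered pairs for relation 'after'; matching pairs in alphabetical order:
(B, D): B after D ✓
(B, P): B after P ✓
(B, U): B after U ✓
(B, W): B after W ✓
(G, D): G after D ✓
(G, P): G after P ✓
(G, U): G after U ✓
(N, D): N after D ✓
(N, E): N after E ✓
(N, P): N after P ✓
(N, Q): N after Q ✓
(N, U): N after U ✓
(N, V): N after V ✓
(N, W): N after W ✓
(P, U): P after U ✓
(R, D): R after D ✓
(R, P): R after P ✓
(R, Q): R after Q ✓
(R, U): R after U ✓
(R, V): R after V ✓
(R, W): R after W ✓
(S, D): S after D ✓
(S, E): S after E ✓
(S, P): S after P ✓
... plus 6 further pairs not listed.
Count: 30.

30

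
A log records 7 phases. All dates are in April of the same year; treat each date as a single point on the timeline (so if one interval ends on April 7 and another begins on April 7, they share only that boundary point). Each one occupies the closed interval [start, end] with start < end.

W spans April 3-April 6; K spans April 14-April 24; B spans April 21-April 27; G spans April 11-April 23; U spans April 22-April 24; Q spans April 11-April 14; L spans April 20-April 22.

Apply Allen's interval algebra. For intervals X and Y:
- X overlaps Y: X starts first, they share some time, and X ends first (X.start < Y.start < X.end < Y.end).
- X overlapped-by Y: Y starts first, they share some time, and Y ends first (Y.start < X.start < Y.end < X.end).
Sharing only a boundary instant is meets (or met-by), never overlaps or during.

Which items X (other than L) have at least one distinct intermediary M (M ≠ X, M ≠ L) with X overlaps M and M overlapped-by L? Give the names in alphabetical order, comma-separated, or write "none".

G, K

Target L = [April 20, April 22].
Intermediaries M with M overlapped-by L: B.
Via B — items with X overlaps B: G, K.
Union: G, K.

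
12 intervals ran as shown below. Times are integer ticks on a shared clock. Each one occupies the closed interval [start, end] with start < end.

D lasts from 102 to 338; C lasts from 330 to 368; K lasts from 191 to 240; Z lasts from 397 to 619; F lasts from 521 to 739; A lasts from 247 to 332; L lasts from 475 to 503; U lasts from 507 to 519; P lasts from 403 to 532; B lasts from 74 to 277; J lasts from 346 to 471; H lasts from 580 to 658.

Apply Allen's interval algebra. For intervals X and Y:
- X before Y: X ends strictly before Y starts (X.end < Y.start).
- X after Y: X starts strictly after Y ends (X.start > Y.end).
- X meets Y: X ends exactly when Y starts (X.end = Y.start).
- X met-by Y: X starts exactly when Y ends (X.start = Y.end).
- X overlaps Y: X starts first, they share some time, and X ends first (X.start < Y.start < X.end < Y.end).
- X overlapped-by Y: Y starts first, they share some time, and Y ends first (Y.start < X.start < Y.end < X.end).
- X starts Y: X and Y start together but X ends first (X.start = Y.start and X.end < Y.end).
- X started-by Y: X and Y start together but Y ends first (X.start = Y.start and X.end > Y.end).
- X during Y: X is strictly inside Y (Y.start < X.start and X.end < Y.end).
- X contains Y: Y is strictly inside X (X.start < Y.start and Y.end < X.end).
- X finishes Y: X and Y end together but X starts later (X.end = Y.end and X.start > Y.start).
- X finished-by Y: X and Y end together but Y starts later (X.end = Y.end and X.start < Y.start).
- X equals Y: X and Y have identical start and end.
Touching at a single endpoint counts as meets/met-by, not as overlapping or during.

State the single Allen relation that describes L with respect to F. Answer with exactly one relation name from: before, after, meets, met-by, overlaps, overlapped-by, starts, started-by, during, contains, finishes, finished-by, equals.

L = [475, 503]; F = [521, 739].
Compare endpoints: L.start < F.start, L.start < F.end, L.end < F.start, L.end < F.end.
That pattern is 'before'.

before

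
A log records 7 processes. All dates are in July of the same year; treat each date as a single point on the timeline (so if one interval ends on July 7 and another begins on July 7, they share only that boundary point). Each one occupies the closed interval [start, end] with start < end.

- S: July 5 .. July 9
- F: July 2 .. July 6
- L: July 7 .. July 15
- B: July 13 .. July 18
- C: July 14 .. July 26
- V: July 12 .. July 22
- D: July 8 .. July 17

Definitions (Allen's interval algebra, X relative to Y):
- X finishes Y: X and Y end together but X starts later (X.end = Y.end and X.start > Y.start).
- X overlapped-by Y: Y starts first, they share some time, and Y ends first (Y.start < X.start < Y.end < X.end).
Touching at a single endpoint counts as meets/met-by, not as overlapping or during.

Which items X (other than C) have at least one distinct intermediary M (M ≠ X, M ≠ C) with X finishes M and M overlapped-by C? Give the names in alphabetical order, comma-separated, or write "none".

Target C = [July 14, July 26].
Intermediaries M with M overlapped-by C: none.
Union: none.

none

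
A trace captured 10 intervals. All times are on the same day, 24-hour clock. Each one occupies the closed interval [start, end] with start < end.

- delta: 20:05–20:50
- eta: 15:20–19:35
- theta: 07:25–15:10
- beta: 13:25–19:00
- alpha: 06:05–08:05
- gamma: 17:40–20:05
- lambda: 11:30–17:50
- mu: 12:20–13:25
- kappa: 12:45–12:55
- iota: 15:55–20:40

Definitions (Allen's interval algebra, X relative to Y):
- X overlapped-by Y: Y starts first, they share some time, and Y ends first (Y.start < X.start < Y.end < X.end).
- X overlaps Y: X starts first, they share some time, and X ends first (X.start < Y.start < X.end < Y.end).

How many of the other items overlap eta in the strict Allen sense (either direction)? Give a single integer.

4

Target eta = [15:20, 19:35].
alpha [06:05, 08:05] → before → no.
beta [13:25, 19:00] → overlaps → counts.
delta [20:05, 20:50] → after → no.
gamma [17:40, 20:05] → overlapped-by → counts.
iota [15:55, 20:40] → overlapped-by → counts.
kappa [12:45, 12:55] → before → no.
lambda [11:30, 17:50] → overlaps → counts.
mu [12:20, 13:25] → before → no.
theta [07:25, 15:10] → before → no.
Total: 4.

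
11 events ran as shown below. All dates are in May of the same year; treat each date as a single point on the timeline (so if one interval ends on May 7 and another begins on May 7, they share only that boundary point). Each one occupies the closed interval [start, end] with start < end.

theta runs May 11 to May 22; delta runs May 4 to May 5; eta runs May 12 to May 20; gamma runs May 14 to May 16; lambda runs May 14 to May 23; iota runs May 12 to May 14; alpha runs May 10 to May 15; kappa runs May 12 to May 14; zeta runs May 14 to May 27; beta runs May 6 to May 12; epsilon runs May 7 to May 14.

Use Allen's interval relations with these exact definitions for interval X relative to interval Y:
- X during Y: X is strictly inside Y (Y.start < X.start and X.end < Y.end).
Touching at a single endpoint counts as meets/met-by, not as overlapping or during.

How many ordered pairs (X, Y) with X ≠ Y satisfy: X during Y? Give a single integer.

7

Checking all 110 ordered pairs for relation 'during'; matching pairs in alphabetical order:
(eta, theta): eta during theta ✓
(gamma, eta): gamma during eta ✓
(gamma, theta): gamma during theta ✓
(iota, alpha): iota during alpha ✓
(iota, theta): iota during theta ✓
(kappa, alpha): kappa during alpha ✓
(kappa, theta): kappa during theta ✓
Count: 7.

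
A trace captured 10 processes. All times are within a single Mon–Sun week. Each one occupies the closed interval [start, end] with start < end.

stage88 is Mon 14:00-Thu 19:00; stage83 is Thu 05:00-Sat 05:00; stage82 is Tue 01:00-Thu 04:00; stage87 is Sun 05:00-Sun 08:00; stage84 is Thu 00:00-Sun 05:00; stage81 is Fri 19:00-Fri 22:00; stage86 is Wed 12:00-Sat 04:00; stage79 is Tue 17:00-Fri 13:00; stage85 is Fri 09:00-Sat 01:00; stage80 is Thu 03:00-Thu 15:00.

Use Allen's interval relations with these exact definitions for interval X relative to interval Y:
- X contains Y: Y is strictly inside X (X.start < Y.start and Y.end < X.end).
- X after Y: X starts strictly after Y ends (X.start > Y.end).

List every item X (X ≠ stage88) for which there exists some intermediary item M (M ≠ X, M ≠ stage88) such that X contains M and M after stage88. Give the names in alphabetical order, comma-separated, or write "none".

Target stage88 = [Mon 14:00, Thu 19:00].
Intermediaries M with M after stage88: stage81, stage85, stage87.
Via stage81 — items with X contains stage81: stage83, stage84, stage85, stage86.
Via stage85 — items with X contains stage85: stage83, stage84, stage86.
Via stage87 — items with X contains stage87: none.
Union: stage83, stage84, stage85, stage86.

stage83, stage84, stage85, stage86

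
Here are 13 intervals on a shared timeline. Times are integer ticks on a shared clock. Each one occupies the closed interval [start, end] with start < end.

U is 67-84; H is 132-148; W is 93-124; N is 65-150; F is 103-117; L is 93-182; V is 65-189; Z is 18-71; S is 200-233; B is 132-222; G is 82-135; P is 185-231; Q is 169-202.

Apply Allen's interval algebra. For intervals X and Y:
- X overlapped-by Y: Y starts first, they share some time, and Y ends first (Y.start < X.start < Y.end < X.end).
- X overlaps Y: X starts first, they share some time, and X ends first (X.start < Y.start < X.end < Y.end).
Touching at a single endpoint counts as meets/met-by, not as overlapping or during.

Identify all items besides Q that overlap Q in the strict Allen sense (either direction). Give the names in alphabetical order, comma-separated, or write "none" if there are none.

L, P, S, V

Target Q = [169, 202].
B [132, 222] → contains → no.
F [103, 117] → before → no.
G [82, 135] → before → no.
H [132, 148] → before → no.
L [93, 182] → overlaps → yes.
N [65, 150] → before → no.
P [185, 231] → overlapped-by → yes.
S [200, 233] → overlapped-by → yes.
U [67, 84] → before → no.
V [65, 189] → overlaps → yes.
W [93, 124] → before → no.
Z [18, 71] → before → no.
Result: L, P, S, V.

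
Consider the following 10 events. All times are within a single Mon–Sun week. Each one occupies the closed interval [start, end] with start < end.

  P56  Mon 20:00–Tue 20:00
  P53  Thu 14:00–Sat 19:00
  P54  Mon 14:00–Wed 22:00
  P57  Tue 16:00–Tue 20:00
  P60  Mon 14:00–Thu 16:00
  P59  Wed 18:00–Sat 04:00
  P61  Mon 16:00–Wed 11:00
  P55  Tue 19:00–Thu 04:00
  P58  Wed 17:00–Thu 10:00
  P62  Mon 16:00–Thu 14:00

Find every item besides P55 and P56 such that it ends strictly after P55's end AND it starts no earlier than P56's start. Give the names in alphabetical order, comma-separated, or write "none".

Conditions: its end is strictly after P55's end (X.end > Thu 04:00) AND its start is no earlier than P56's start (X.start >= Mon 20:00).
P53: end Sat 19:00 > Thu 04:00? ✓; start Thu 14:00 >= Mon 20:00? ✓ → yes.
P54: end Wed 22:00 > Thu 04:00? ✗; start Mon 14:00 >= Mon 20:00? ✗ → no.
P57: end Tue 20:00 > Thu 04:00? ✗; start Tue 16:00 >= Mon 20:00? ✓ → no.
P58: end Thu 10:00 > Thu 04:00? ✓; start Wed 17:00 >= Mon 20:00? ✓ → yes.
P59: end Sat 04:00 > Thu 04:00? ✓; start Wed 18:00 >= Mon 20:00? ✓ → yes.
P60: end Thu 16:00 > Thu 04:00? ✓; start Mon 14:00 >= Mon 20:00? ✗ → no.
P61: end Wed 11:00 > Thu 04:00? ✗; start Mon 16:00 >= Mon 20:00? ✗ → no.
P62: end Thu 14:00 > Thu 04:00? ✓; start Mon 16:00 >= Mon 20:00? ✗ → no.
Result: P53, P58, P59.

P53, P58, P59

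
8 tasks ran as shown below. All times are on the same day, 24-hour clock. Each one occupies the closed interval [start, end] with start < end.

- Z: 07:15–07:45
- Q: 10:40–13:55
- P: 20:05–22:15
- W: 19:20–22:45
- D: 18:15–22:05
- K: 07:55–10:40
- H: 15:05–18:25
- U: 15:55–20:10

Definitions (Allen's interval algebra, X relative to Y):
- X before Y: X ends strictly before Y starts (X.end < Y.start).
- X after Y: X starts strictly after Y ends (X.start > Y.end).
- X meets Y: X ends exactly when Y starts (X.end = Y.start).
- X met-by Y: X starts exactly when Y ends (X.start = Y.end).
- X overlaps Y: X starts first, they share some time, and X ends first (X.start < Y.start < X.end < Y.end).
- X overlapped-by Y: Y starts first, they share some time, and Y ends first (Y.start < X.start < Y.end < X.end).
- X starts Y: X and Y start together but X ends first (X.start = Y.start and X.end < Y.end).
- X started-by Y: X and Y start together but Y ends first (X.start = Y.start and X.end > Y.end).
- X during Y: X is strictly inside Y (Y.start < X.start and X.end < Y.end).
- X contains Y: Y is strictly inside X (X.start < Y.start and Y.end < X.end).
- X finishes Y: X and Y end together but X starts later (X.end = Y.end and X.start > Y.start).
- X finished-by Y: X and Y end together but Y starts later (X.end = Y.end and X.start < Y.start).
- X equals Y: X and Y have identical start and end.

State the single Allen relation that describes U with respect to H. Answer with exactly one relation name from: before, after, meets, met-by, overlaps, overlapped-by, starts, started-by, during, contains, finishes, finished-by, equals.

overlapped-by

U = [15:55, 20:10]; H = [15:05, 18:25].
Compare endpoints: U.start > H.start, U.start < H.end, U.end > H.start, U.end > H.end.
That pattern is 'overlapped-by'.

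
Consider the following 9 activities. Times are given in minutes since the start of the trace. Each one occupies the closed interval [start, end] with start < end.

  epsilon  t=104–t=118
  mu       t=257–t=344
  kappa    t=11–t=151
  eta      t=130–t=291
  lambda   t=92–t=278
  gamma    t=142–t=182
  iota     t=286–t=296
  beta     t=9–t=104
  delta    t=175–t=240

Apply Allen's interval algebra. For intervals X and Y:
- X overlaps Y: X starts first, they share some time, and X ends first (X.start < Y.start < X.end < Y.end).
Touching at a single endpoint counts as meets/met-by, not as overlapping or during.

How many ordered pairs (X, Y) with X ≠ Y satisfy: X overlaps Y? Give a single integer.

Checking all 72 ordered pairs for relation 'overlaps'; matching pairs in alphabetical order:
(beta, kappa): beta overlaps kappa ✓
(beta, lambda): beta overlaps lambda ✓
(eta, iota): eta overlaps iota ✓
(eta, mu): eta overlaps mu ✓
(gamma, delta): gamma overlaps delta ✓
(kappa, eta): kappa overlaps eta ✓
(kappa, gamma): kappa overlaps gamma ✓
(kappa, lambda): kappa overlaps lambda ✓
(lambda, eta): lambda overlaps eta ✓
(lambda, mu): lambda overlaps mu ✓
Count: 10.

10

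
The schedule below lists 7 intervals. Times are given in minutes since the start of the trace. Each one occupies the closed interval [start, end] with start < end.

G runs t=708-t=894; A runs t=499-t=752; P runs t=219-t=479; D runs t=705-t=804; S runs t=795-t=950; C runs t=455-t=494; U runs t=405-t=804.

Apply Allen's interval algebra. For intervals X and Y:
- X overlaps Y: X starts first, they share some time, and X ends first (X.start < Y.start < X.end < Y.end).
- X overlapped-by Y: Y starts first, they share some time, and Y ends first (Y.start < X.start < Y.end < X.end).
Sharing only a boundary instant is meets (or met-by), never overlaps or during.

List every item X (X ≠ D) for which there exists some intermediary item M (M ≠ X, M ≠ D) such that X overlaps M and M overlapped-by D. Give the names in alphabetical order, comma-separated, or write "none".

A, G, U

Target D = [t=705, t=804].
Intermediaries M with M overlapped-by D: G, S.
Via G — items with X overlaps G: A, U.
Via S — items with X overlaps S: G, U.
Union: A, G, U.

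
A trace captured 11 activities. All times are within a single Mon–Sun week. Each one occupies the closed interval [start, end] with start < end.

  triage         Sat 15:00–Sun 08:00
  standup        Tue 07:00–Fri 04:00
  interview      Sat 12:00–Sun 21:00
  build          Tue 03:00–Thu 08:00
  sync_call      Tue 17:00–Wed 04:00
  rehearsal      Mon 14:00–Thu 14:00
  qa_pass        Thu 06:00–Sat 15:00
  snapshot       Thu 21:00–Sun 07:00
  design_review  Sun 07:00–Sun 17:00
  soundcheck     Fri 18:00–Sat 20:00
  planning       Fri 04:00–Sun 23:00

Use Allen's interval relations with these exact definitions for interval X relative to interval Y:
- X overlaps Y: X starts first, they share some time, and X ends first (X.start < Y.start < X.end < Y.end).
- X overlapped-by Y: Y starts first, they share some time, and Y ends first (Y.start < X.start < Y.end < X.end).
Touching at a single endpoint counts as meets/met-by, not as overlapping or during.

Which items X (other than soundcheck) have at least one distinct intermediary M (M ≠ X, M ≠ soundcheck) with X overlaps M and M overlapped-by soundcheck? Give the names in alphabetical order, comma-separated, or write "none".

qa_pass, snapshot

Target soundcheck = [Fri 18:00, Sat 20:00].
Intermediaries M with M overlapped-by soundcheck: interview, triage.
Via interview — items with X overlaps interview: qa_pass, snapshot.
Via triage — items with X overlaps triage: snapshot.
Union: qa_pass, snapshot.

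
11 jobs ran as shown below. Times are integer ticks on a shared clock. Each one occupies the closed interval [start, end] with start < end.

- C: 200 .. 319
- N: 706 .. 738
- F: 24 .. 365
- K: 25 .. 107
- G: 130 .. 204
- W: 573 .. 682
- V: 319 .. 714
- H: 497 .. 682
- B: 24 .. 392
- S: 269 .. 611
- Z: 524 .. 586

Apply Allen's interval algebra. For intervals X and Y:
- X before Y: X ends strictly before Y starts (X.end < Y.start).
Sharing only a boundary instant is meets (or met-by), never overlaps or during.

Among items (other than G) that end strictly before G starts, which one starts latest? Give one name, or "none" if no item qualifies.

Target G = [130, 204].
B [24, 392] → contains → excluded.
C [200, 319] → overlapped-by → excluded.
F [24, 365] → contains → excluded.
H [497, 682] → after → excluded.
K [25, 107] → before → candidate.
N [706, 738] → after → excluded.
S [269, 611] → after → excluded.
V [319, 714] → after → excluded.
W [573, 682] → after → excluded.
Z [524, 586] → after → excluded.
Among candidates, latest start is 25 → K.

K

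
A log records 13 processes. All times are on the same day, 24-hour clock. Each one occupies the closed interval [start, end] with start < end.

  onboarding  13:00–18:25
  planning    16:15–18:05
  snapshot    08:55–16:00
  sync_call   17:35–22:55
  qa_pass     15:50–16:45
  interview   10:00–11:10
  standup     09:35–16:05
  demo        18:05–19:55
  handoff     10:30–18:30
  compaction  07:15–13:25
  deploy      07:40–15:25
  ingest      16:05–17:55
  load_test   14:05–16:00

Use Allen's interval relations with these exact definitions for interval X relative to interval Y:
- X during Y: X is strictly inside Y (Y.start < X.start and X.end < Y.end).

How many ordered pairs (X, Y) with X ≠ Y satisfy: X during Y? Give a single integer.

Checking all 156 ordered pairs for relation 'during'; matching pairs in alphabetical order:
(demo, sync_call): demo during sync_call ✓
(ingest, handoff): ingest during handoff ✓
(ingest, onboarding): ingest during onboarding ✓
(interview, compaction): interview during compaction ✓
(interview, deploy): interview during deploy ✓
(interview, snapshot): interview during snapshot ✓
(interview, standup): interview during standup ✓
(load_test, handoff): load_test during handoff ✓
(load_test, onboarding): load_test during onboarding ✓
(load_test, standup): load_test during standup ✓
(onboarding, handoff): onboarding during handoff ✓
(planning, handoff): planning during handoff ✓
(planning, onboarding): planning during onboarding ✓
(qa_pass, handoff): qa_pass during handoff ✓
(qa_pass, onboarding): qa_pass during onboarding ✓
Count: 15.

15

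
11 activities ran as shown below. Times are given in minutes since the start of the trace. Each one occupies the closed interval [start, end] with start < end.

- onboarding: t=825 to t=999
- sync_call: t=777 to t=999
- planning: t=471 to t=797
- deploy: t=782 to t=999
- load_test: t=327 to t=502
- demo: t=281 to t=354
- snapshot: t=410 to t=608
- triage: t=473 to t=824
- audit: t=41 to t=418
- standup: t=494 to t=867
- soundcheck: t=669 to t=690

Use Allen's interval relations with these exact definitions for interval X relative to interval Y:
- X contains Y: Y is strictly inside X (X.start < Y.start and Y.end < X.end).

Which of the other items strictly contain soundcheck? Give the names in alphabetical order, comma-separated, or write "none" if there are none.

Target soundcheck = [t=669, t=690].
audit [t=41, t=418] → before → no.
demo [t=281, t=354] → before → no.
deploy [t=782, t=999] → after → no.
load_test [t=327, t=502] → before → no.
onboarding [t=825, t=999] → after → no.
planning [t=471, t=797] → contains → yes.
snapshot [t=410, t=608] → before → no.
standup [t=494, t=867] → contains → yes.
sync_call [t=777, t=999] → after → no.
triage [t=473, t=824] → contains → yes.
Result: planning, standup, triage.

planning, standup, triage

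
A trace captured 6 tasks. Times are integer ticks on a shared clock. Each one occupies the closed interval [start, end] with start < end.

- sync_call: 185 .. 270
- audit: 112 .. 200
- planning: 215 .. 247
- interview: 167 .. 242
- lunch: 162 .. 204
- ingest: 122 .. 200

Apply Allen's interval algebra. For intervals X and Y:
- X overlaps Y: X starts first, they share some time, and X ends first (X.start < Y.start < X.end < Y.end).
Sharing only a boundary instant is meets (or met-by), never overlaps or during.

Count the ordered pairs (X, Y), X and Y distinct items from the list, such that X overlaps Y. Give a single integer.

10

Checking all 30 ordered pairs for relation 'overlaps'; matching pairs in alphabetical order:
(audit, interview): audit overlaps interview ✓
(audit, lunch): audit overlaps lunch ✓
(audit, sync_call): audit overlaps sync_call ✓
(ingest, interview): ingest overlaps interview ✓
(ingest, lunch): ingest overlaps lunch ✓
(ingest, sync_call): ingest overlaps sync_call ✓
(interview, planning): interview overlaps planning ✓
(interview, sync_call): interview overlaps sync_call ✓
(lunch, interview): lunch overlaps interview ✓
(lunch, sync_call): lunch overlaps sync_call ✓
Count: 10.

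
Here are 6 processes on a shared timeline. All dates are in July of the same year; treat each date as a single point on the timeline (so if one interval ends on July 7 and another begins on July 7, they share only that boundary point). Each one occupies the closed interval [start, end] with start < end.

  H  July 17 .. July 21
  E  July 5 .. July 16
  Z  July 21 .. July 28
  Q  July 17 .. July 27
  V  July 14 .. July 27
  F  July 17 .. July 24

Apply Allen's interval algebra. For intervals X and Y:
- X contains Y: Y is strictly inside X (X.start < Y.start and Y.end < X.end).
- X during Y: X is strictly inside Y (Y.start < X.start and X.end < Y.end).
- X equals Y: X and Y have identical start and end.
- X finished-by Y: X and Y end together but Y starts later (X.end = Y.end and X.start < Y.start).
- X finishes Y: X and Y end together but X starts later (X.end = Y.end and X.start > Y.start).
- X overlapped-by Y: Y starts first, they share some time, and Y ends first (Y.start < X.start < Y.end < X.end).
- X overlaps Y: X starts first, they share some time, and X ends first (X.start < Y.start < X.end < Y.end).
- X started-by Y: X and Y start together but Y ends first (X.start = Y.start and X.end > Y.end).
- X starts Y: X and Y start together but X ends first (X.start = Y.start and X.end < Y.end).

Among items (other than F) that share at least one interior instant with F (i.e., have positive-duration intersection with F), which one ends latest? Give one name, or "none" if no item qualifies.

Target F = [July 17, July 24].
E [July 5, July 16] → before → excluded.
H [July 17, July 21] → starts → candidate.
Q [July 17, July 27] → started-by → candidate.
V [July 14, July 27] → contains → candidate.
Z [July 21, July 28] → overlapped-by → candidate.
Among candidates, latest end is July 28 → Z.

Z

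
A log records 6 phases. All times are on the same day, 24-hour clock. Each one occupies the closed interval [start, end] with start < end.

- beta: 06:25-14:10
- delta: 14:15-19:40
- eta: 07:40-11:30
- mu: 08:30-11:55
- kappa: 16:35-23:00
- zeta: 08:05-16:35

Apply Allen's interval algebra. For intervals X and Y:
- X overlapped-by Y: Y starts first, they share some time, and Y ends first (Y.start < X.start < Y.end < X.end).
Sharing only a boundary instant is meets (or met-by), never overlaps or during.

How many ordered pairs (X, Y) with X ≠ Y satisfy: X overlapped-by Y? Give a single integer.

5

Checking all 30 ordered pairs for relation 'overlapped-by'; matching pairs in alphabetical order:
(delta, zeta): delta overlapped-by zeta ✓
(kappa, delta): kappa overlapped-by delta ✓
(mu, eta): mu overlapped-by eta ✓
(zeta, beta): zeta overlapped-by beta ✓
(zeta, eta): zeta overlapped-by eta ✓
Count: 5.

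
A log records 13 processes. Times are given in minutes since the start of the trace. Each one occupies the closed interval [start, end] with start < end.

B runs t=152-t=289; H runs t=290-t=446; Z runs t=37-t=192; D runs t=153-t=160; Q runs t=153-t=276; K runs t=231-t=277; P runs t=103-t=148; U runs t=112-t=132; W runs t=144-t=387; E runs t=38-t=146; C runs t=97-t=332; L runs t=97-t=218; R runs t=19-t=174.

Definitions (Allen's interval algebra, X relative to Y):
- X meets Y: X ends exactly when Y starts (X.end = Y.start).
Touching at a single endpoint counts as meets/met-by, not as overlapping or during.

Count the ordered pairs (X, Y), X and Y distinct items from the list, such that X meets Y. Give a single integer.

0

Checking all 156 ordered pairs for relation 'meets'; matching pairs in alphabetical order:
No pair satisfies it.
Count: 0.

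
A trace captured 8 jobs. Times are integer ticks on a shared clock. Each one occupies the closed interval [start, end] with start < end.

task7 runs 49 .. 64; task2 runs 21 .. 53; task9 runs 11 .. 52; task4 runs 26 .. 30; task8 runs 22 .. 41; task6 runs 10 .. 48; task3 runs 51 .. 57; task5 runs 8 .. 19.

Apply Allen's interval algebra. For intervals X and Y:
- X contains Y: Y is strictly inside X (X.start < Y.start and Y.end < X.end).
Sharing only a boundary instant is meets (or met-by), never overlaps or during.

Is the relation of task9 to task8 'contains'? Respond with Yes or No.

Yes

task9 = [11, 52], task8 = [22, 41].
Actual relation of task9 to task8: contains.
Asked whether 'contains' holds → Yes.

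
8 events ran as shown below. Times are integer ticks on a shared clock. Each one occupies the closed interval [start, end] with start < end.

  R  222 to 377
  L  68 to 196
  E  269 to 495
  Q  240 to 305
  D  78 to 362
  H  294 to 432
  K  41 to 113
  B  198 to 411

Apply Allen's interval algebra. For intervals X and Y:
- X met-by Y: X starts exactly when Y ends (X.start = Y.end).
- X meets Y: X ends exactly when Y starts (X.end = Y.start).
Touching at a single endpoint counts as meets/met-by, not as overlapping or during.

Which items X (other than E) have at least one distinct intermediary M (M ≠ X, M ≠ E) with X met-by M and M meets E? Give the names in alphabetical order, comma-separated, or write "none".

none

Target E = [269, 495].
Intermediaries M with M meets E: none.
Union: none.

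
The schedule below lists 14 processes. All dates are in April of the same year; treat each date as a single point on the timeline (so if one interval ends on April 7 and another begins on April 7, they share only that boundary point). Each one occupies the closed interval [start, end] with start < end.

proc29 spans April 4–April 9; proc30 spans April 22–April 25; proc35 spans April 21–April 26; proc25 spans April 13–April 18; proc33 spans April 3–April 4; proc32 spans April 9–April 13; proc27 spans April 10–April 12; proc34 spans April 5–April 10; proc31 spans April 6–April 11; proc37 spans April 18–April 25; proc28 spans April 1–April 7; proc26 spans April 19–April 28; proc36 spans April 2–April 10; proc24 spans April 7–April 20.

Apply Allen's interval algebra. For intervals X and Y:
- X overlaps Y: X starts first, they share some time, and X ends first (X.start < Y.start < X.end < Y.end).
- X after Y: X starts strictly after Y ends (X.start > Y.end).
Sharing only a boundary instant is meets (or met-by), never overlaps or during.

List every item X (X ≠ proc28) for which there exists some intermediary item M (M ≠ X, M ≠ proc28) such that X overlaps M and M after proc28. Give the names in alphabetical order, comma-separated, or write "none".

Target proc28 = [April 1, April 7].
Intermediaries M with M after proc28: proc25, proc26, proc27, proc30, proc32, proc35, proc37.
Via proc25 — items with X overlaps proc25: none.
Via proc26 — items with X overlaps proc26: proc24, proc37.
Via proc27 — items with X overlaps proc27: proc31.
Via proc30 — items with X overlaps proc30: none.
Via proc32 — items with X overlaps proc32: proc31, proc34, proc36.
Via proc35 — items with X overlaps proc35: proc37.
Via proc37 — items with X overlaps proc37: proc24.
Union: proc24, proc31, proc34, proc36, proc37.

proc24, proc31, proc34, proc36, proc37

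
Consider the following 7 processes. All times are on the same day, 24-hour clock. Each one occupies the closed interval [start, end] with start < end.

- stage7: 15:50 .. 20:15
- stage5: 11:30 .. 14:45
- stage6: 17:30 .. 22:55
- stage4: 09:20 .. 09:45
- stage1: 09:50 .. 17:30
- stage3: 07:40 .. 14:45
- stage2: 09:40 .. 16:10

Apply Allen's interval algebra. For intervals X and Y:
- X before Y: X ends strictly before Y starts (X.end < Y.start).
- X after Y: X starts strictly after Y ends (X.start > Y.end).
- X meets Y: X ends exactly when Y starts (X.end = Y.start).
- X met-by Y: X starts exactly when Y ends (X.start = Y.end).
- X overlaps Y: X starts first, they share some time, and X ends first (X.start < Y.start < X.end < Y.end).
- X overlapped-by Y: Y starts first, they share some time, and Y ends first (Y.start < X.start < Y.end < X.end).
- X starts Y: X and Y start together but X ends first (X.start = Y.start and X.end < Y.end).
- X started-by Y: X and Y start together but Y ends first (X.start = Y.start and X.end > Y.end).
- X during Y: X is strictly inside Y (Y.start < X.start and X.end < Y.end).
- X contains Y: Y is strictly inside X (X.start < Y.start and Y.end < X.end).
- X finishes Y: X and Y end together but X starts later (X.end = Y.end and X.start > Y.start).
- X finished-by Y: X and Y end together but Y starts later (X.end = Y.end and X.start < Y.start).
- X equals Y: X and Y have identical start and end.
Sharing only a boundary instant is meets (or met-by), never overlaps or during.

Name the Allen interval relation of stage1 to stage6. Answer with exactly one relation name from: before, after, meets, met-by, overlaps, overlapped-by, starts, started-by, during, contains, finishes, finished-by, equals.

stage1 = [09:50, 17:30]; stage6 = [17:30, 22:55].
Compare endpoints: stage1.start < stage6.start, stage1.start < stage6.end, stage1.end = stage6.start, stage1.end < stage6.end.
That pattern is 'meets'.

meets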